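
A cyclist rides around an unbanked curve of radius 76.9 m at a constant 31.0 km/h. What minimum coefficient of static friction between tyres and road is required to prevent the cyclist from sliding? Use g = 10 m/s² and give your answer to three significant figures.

v = 31.0/3.6 = 8.611 m/s.
Friction provides the centripetal force: μ_s m g = m v²/r, so μ_s = v²/(g r) = (8.611)²/(10.0 × 76.9) = 74.15/769.0 = 0.09643.

0.0964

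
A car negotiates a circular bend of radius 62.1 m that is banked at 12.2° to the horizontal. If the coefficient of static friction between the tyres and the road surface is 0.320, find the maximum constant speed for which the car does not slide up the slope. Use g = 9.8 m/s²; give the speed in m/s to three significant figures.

At the maximum speed, friction acts down the slope at its limiting value f = μN. Radially (horizontal, toward centre): N sinθ + μN cosθ = mv²/r. Vertically: N cosθ − μN sinθ = mg.
Dividing: v² = r g (sinθ + μcosθ)/(cosθ − μsinθ).
sinθ + μcosθ = 0.2113 + 0.320×0.9774 = 0.5241; cosθ − μsinθ = 0.9774 − 0.320×0.2113 = 0.9098.
v² = 62.1 × 9.8 × 0.5241/0.9098 = 350.6 m²/s², so v = 18.72 m/s.

18.7 m/s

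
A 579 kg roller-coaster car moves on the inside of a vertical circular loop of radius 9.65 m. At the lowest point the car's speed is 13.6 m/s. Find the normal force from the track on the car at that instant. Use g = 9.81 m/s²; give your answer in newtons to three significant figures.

At the lowest point, N points up (toward the centre) and the weight mg points down (away from the centre), so the net inward force is N − mg = mv²/r.
N = m(v²/r + g) = 579 × ((13.6)²/9.65 + 9.81) = 579 × (19.17 + 9.81) = 579 × 28.98 = 16780 N.

16800 N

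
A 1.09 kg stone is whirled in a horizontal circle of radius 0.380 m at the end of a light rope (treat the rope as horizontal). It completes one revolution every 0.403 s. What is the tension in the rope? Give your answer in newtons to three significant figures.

101 N

v = 2πr/T = 2π × 0.380/0.403 = 5.925 m/s.
The tension is the only horizontal force, so it supplies the full centripetal force: T = m v²/r = 1.09 × (5.925)²/0.380 = 1.09 × 35.10/0.380 = 100.7 N.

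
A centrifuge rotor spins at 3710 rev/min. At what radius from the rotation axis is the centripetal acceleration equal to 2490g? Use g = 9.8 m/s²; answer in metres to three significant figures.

0.162 m

ω = 3710 rev/min × 2π/60 = 388.5 rad/s.
a_c = ω²r = 2490g ⇒ r = 2490 × 9.8 / (388.5)² = 24400/150900 = 0.1617 m.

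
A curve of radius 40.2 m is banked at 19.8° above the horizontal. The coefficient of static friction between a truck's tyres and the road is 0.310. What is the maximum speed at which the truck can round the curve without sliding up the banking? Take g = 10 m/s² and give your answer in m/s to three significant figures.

At the maximum speed, friction acts down the slope at its limiting value f = μN. Radially (horizontal, toward centre): N sinθ + μN cosθ = mv²/r. Vertically: N cosθ − μN sinθ = mg.
Dividing: v² = r g (sinθ + μcosθ)/(cosθ − μsinθ).
sinθ + μcosθ = 0.3387 + 0.310×0.9409 = 0.6304; cosθ − μsinθ = 0.9409 − 0.310×0.3387 = 0.8359.
v² = 40.2 × 10.0 × 0.6304/0.8359 = 303.2 m²/s², so v = 17.41 m/s.

17.4 m/s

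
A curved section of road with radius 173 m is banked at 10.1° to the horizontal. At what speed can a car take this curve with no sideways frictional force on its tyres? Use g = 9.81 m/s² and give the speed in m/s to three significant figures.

On a frictionless banked curve, N sinθ = mv²/r and N cosθ = mg, so tanθ = v²/(rg).
v = √(r g tanθ) = √(173 × 9.81 × tan 10.1°) = √(173 × 9.81 × 0.1781) = √302.3 = 17.39 m/s.

17.4 m/s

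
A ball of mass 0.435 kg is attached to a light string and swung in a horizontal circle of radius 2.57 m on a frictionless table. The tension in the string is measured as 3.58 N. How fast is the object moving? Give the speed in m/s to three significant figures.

T = m v²/r ⇒ v = √(T r / m) = √(3.58 × 2.57 / 0.435) = √21.15 = 4.599 m/s.

4.60 m/s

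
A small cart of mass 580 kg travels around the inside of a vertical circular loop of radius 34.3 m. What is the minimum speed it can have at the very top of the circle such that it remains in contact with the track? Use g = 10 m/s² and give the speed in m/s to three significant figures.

18.5 m/s

At the highest point the centre is directly below, so both the weight and N act inward: N + mg = mv²/r.
At minimum speed N → 0, so mg = mv_min²/r ⇒ v_min = √(g r) = √(10.0 × 34.3) = 18.52 m/s.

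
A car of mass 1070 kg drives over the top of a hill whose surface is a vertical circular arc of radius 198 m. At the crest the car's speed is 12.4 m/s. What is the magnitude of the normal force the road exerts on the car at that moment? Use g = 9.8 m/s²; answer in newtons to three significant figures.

At the crest the centripetal acceleration points downward (toward the centre of the arc), so mg − N = mv²/r.
N = m(g − v²/r) = 1070 × (9.8 − (12.4)²/198) = 1070 × (9.8 − 0.7766) = 1070 × 9.023 = 9655 N.

9660 N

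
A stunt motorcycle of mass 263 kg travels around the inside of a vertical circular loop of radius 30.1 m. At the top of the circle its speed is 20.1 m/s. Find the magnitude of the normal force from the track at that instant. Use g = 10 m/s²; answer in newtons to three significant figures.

At the top, both N and the weight mg point inward (toward the centre), so N + mg = mv²/r.
N = m(v²/r − g) = 263 × ((20.1)²/30.1 − 10.0) = 263 × (13.42 − 10.0) = 263 × 3.422 = 900.1 N.

900 N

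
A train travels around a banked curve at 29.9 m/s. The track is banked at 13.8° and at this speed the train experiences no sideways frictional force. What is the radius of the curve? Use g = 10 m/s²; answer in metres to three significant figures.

Frictionless banking: tanθ = v²/(rg), so r = v²/(g tanθ).
r = (29.9)²/(10.0 × tan 13.8°) = 894.0/(10.0 × 0.2456) = 894.0/2.456 = 364.0 m.

364 m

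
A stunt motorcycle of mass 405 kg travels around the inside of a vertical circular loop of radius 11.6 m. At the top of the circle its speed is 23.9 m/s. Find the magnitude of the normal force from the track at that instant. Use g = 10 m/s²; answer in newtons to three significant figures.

15900 N

At the top, both N and the weight mg point inward (toward the centre), so N + mg = mv²/r.
N = m(v²/r − g) = 405 × ((23.9)²/11.6 − 10.0) = 405 × (49.24 − 10.0) = 405 × 39.24 = 15890 N.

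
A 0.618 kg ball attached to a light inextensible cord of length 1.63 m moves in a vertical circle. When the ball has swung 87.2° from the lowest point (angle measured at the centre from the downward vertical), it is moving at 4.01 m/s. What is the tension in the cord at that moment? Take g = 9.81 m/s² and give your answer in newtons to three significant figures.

Take the radial direction toward the centre of the circle as positive. The component of the weight along the string toward the centre is −mg cos φ (φ measured from the bottom), so Newton's second law along the string gives T − mg cos φ = m v²/r.
cos 87.2° = 0.04885, so T = m(v²/r + g cos φ) = 0.618 × ((4.01)²/1.63 + 9.81 × 0.04885) = 0.618 × (9.865 + (0.4792)) = 0.618 × 10.34 = 6.393 N.

6.39 N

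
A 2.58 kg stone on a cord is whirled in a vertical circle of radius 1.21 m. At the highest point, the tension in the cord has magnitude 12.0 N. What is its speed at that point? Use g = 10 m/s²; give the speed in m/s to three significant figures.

4.21 m/s

At the top, T + mg = mv²/r, so v = √(r(T/m + g)) = √(1.21 × (12.0/2.58 + 10.0)) = √(1.21 × 14.65) = √17.73 = 4.210 m/s.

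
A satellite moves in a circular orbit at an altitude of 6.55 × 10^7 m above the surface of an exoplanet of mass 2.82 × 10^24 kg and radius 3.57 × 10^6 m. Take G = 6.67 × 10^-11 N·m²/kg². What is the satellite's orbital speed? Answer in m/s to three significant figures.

Orbital radius r = R + h = 3.57 × 10^6 + 6.55 × 10^7 = 6.907 × 10^7 m.
Gravity supplies the centripetal force: G M m / r² = m v² / r, so v = √(GM/r).
v = √(6.67 × 10^-11 × 2.82 × 10^24 / 6.907 × 10^7) = √(2.723 × 10^6) = 1650 m/s.

1650 m/s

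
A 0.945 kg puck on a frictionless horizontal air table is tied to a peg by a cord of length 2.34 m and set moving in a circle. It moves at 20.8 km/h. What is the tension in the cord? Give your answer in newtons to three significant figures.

13.5 N

v = 20.8 km/h = 20.8/3.6 = 5.778 m/s.
The tension is the only horizontal force, so it supplies the full centripetal force: T = m v²/r = 0.945 × (5.778)²/2.34 = 0.945 × 33.38/2.34 = 13.48 N.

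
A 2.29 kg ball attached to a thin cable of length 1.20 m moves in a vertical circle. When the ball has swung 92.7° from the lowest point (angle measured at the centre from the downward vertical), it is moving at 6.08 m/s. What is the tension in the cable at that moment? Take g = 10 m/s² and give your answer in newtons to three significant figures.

Take the radial direction toward the centre of the circle as positive. The component of the weight along the string toward the centre is −mg cos φ (φ measured from the bottom), so Newton's second law along the string gives T − mg cos φ = m v²/r.
cos 92.7° = -0.04711, so T = m(v²/r + g cos φ) = 2.29 × ((6.08)²/1.20 + 10.0 × -0.04711) = 2.29 × (30.81 + (-0.4711)) = 2.29 × 30.33 = 69.47 N.

69.5 N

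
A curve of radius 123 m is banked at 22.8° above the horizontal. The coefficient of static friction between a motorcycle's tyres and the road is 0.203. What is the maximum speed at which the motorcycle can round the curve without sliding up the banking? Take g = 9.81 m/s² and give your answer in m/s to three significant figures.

28.7 m/s

At the maximum speed, friction acts down the slope at its limiting value f = μN. Radially (horizontal, toward centre): N sinθ + μN cosθ = mv²/r. Vertically: N cosθ − μN sinθ = mg.
Dividing: v² = r g (sinθ + μcosθ)/(cosθ − μsinθ).
sinθ + μcosθ = 0.3875 + 0.203×0.9219 = 0.5747; cosθ − μsinθ = 0.9219 − 0.203×0.3875 = 0.8432.
v² = 123 × 9.81 × 0.5747/0.8432 = 822.3 m²/s², so v = 28.68 m/s.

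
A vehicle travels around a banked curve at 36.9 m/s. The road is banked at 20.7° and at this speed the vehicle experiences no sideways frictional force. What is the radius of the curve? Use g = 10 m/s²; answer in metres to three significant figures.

360 m

Frictionless banking: tanθ = v²/(rg), so r = v²/(g tanθ).
r = (36.9)²/(10.0 × tan 20.7°) = 1362/(10.0 × 0.3779) = 1362/3.779 = 360.3 m.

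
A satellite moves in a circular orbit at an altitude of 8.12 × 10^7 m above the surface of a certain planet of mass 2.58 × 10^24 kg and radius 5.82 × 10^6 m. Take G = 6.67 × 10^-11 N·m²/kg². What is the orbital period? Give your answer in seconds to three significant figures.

r = R + h = 5.82 × 10^6 + 8.12 × 10^7 = 8.702 × 10^7 m. Gravity provides the centripetal force: G M m / r² = m v² / r ⇒ v = √(GM/r) = 1406 m/s.
T = 2πr/v = 2π × 8.702 × 10^7 / 1406 = 388800 s.

389000 s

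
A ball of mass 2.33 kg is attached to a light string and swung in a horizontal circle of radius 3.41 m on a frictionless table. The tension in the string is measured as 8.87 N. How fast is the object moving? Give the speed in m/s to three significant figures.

T = m v²/r ⇒ v = √(T r / m) = √(8.87 × 3.41 / 2.33) = √12.98 = 3.603 m/s.

3.60 m/s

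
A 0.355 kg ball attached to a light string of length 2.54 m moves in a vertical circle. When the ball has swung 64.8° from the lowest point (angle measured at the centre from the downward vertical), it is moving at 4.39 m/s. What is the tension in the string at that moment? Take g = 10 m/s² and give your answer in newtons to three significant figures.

Take the radial direction toward the centre of the circle as positive. The component of the weight along the string toward the centre is −mg cos φ (φ measured from the bottom), so Newton's second law along the string gives T − mg cos φ = m v²/r.
cos 64.8° = 0.4258, so T = m(v²/r + g cos φ) = 0.355 × ((4.39)²/2.54 + 10.0 × 0.4258) = 0.355 × (7.587 + (4.258)) = 0.355 × 11.85 = 4.205 N.

4.21 N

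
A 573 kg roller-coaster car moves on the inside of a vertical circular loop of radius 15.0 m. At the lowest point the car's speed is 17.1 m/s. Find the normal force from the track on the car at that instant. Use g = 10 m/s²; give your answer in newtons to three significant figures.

At the lowest point, N points up (toward the centre) and the weight mg points down (away from the centre), so the net inward force is N − mg = mv²/r.
N = m(v²/r + g) = 573 × ((17.1)²/15.0 + 10.0) = 573 × (19.49 + 10.0) = 573 × 29.49 = 16900 N.

16900 N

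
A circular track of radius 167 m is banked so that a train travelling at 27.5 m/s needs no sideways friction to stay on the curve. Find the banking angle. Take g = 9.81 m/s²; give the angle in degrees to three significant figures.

For a frictionless banked turn: horizontally N sinθ = mv²/r and vertically N cosθ = mg.
Dividing: tanθ = v²/(r g) = (27.5)²/(167 × 9.81) = 756.2/1638 = 0.4616.
θ = arctan(0.4616) = 24.78°.

24.8°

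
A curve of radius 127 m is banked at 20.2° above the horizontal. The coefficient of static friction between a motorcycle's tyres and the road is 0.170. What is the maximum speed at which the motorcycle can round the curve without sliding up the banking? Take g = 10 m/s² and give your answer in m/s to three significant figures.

At the maximum speed, friction acts down the slope at its limiting value f = μN. Radially (horizontal, toward centre): N sinθ + μN cosθ = mv²/r. Vertically: N cosθ − μN sinθ = mg.
Dividing: v² = r g (sinθ + μcosθ)/(cosθ − μsinθ).
sinθ + μcosθ = 0.3453 + 0.170×0.9385 = 0.5048; cosθ − μsinθ = 0.9385 − 0.170×0.3453 = 0.8798.
v² = 127 × 10.0 × 0.5048/0.8798 = 728.8 m²/s², so v = 27.00 m/s.

27.0 m/s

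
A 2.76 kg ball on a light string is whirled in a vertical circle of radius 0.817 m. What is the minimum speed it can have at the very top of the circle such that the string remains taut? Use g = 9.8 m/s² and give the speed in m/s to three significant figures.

2.83 m/s

At the top, both weight mg and T point toward the centre: T + mg = mv²/r.
At minimum speed T → 0, so mg = mv_min²/r ⇒ v_min = √(g r) = √(9.8 × 0.817) = 2.830 m/s.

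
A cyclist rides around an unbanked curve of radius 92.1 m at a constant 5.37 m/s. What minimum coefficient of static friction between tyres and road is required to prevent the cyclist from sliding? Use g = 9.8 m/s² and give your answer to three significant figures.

Friction provides the centripetal force: μ_s m g = m v²/r, so μ_s = v²/(g r) = (5.370)²/(9.8 × 92.1) = 28.84/902.6 = 0.03195.

0.0319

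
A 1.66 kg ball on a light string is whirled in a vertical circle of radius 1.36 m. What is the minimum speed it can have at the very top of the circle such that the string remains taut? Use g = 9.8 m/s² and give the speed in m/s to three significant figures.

At the highest point the centre is directly below, so both the weight and T act inward: T + mg = mv²/r.
At minimum speed T → 0, so mg = mv_min²/r ⇒ v_min = √(g r) = √(9.8 × 1.36) = 3.651 m/s.

3.65 m/s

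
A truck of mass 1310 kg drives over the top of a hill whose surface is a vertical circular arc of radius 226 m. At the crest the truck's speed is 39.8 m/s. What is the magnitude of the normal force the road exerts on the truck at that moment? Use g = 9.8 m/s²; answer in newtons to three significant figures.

At the crest the centripetal acceleration points downward (toward the centre of the arc), so mg − N = mv²/r.
N = m(g − v²/r) = 1310 × (9.8 − (39.8)²/226) = 1310 × (9.8 − 7.009) = 1310 × 2.791 = 3656 N.

3660 N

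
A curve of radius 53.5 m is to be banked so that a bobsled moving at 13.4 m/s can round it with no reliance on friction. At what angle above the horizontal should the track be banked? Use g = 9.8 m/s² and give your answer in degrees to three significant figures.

For a frictionless banked turn: horizontally N sinθ = mv²/r and vertically N cosθ = mg.
Dividing: tanθ = v²/(r g) = (13.4)²/(53.5 × 9.8) = 179.6/524.3 = 0.3425.
θ = arctan(0.3425) = 18.91°.

18.9°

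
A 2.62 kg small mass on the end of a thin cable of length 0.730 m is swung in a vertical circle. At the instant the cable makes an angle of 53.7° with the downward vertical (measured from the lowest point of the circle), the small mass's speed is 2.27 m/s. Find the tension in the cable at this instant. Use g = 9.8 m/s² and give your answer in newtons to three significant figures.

Take the radial direction toward the centre of the circle as positive. The component of the weight along the string toward the centre is −mg cos φ (φ measured from the bottom), so Newton's second law along the string gives T − mg cos φ = m v²/r.
cos 53.7° = 0.5920, so T = m(v²/r + g cos φ) = 2.62 × ((2.27)²/0.730 + 9.8 × 0.5920) = 2.62 × (7.059 + (5.802)) = 2.62 × 12.86 = 33.69 N.

33.7 N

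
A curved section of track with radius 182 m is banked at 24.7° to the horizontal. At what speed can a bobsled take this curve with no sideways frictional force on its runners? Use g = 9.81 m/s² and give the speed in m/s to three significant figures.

28.7 m/s

On a frictionless banked curve, N sinθ = mv²/r and N cosθ = mg, so tanθ = v²/(rg).
v = √(r g tanθ) = √(182 × 9.81 × tan 24.7°) = √(182 × 9.81 × 0.4599) = √821.2 = 28.66 m/s.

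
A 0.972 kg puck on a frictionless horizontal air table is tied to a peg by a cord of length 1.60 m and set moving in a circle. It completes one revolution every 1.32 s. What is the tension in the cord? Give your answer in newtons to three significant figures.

35.2 N

v = 2πr/T = 2π × 1.60/1.32 = 7.616 m/s.
The tension is the only horizontal force, so it supplies the full centripetal force: T = m v²/r = 0.972 × (7.616)²/1.60 = 0.972 × 58.00/1.60 = 35.24 N.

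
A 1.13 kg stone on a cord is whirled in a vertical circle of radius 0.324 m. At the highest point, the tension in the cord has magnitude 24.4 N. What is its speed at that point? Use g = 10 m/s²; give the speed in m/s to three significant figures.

3.20 m/s

At the top, T + mg = mv²/r, so v = √(r(T/m + g)) = √(0.324 × (24.4/1.13 + 10.0)) = √(0.324 × 31.59) = √10.24 = 3.199 m/s.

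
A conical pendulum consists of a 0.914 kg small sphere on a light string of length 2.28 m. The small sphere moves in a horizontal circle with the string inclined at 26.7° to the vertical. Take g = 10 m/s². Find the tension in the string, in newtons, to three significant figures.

10.2 N

Vertically the bob has no acceleration, so T cosθ = mg.
T = mg/cosθ = 0.914 × 10.0 / cos 26.7° = 9.140/0.8934 = 10.23 N.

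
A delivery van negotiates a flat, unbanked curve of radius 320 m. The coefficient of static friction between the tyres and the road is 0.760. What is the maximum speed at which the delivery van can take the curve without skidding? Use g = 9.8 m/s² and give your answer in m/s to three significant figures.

48.8 m/s

The only inward force on a level bend is static friction, so at the limit f_s = μ_s N = μ_s m g = m v²/r.
Mass cancels: v_max = √(μ_s g r) = √(0.760 × 9.8 × 320) = √2383 = 48.82 m/s.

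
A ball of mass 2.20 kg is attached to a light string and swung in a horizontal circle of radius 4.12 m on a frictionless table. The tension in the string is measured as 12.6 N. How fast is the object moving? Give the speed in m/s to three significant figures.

T = m v²/r ⇒ v = √(T r / m) = √(12.6 × 4.12 / 2.20) = √23.60 = 4.858 m/s.

4.86 m/s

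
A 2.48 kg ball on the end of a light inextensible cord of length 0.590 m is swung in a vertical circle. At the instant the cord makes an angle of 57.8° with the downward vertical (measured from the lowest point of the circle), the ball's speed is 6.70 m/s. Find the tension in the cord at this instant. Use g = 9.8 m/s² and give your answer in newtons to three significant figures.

Take the radial direction toward the centre of the circle as positive. The component of the weight along the string toward the centre is −mg cos φ (φ measured from the bottom), so Newton's second law along the string gives T − mg cos φ = m v²/r.
cos 57.8° = 0.5329, so T = m(v²/r + g cos φ) = 2.48 × ((6.70)²/0.590 + 9.8 × 0.5329) = 2.48 × (76.08 + (5.222)) = 2.48 × 81.31 = 201.6 N.

202 N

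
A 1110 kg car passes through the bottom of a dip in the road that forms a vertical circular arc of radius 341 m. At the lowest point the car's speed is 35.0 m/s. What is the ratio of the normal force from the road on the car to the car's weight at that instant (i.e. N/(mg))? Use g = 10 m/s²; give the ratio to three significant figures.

At the bottom, N − mg = mv²/r, so N = m(v²/r + g) and N/(mg) = v²/(rg) + 1 = (35.0)²/(341 × 10.0) + 1 = 0.3592 + 1 = 1.359.

1.36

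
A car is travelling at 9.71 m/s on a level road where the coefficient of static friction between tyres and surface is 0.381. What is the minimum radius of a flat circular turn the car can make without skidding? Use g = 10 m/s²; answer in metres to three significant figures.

24.7 m

At the limit, μ_s m g = m v²/r, so r_min = v²/(μ_s g) = (9.71)²/(0.381 × 10.0) = 94.28/3.810 = 24.75 m.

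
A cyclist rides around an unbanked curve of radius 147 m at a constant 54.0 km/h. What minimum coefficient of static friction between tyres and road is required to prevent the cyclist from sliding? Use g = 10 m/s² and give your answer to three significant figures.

v = 54.0/3.6 = 15.00 m/s.
Friction provides the centripetal force: μ_s m g = m v²/r, so μ_s = v²/(g r) = (15.00)²/(10.0 × 147) = 225.0/1470 = 0.1531.

0.153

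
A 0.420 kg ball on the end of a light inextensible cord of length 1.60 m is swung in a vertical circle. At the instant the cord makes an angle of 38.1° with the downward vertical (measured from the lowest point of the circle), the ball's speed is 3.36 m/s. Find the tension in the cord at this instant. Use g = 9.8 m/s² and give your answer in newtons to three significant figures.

Take the radial direction toward the centre of the circle as positive. The component of the weight along the string toward the centre is −mg cos φ (φ measured from the bottom), so Newton's second law along the string gives T − mg cos φ = m v²/r.
cos 38.1° = 0.7869, so T = m(v²/r + g cos φ) = 0.420 × ((3.36)²/1.60 + 9.8 × 0.7869) = 0.420 × (7.056 + (7.712)) = 0.420 × 14.77 = 6.203 N.

6.20 N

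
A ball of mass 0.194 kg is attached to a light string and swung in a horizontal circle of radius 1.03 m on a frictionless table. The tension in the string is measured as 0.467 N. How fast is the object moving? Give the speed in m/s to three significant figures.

T = m v²/r ⇒ v = √(T r / m) = √(0.467 × 1.03 / 0.194) = √2.479 = 1.575 m/s.

1.57 m/s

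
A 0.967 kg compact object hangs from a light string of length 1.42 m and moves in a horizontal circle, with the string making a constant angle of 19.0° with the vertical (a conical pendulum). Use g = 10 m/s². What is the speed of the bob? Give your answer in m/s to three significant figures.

1.26 m/s

The radius of the circle is r = L sinθ = 1.42 × sin 19.0° = 0.4623 m.
Horizontally T sinθ = mv²/r and vertically T cosθ = mg, so tanθ = v²/(rg).
v = √(r g tanθ) = √(0.4623 × 10.0 × 0.3443) = √1.592 = 1.262 m/s.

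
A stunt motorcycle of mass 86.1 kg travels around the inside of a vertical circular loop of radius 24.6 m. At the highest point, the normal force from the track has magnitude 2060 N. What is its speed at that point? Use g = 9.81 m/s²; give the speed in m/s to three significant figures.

At the top, N + mg = mv²/r, so v = √(r(N/m + g)) = √(24.6 × (2060/86.1 + 9.81)) = √(24.6 × 33.74) = √829.9 = 28.81 m/s.

28.8 m/s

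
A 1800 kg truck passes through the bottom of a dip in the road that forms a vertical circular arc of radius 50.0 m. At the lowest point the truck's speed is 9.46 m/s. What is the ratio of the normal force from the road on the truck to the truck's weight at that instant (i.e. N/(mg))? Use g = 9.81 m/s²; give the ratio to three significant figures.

1.18

At the bottom, N − mg = mv²/r, so N = m(v²/r + g) and N/(mg) = v²/(rg) + 1 = (9.46)²/(50.0 × 9.81) + 1 = 0.1824 + 1 = 1.182.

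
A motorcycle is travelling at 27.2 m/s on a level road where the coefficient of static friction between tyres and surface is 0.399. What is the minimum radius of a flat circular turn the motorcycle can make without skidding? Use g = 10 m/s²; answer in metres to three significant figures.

185 m

At the limit, μ_s m g = m v²/r, so r_min = v²/(μ_s g) = (27.2)²/(0.399 × 10.0) = 739.8/3.990 = 185.4 m.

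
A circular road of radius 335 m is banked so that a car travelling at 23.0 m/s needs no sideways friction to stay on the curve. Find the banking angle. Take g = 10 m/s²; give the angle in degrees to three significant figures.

For a frictionless banked turn: horizontally N sinθ = mv²/r and vertically N cosθ = mg.
Dividing: tanθ = v²/(r g) = (23.0)²/(335 × 10.0) = 529.0/3350 = 0.1579.
θ = arctan(0.1579) = 8.974°.

8.97°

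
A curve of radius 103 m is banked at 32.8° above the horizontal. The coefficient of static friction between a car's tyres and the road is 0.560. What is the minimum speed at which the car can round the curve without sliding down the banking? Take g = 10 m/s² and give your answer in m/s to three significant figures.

8.00 m/s

At the minimum speed, friction acts up the slope at its limiting value f = μN. Radially (horizontal, toward centre): N sinθ − μN cosθ = mv²/r. Vertically: N cosθ + μN sinθ = mg.
Dividing: v² = r g (sinθ − μcosθ)/(cosθ + μsinθ).
sinθ − μcosθ = 0.5417 − 0.560×0.8406 = 0.07099; cosθ + μsinθ = 0.8406 + 0.560×0.5417 = 1.144.
v² = 103 × 10.0 × 0.07099/1.144 = 63.92 m²/s², so v = 7.995 m/s.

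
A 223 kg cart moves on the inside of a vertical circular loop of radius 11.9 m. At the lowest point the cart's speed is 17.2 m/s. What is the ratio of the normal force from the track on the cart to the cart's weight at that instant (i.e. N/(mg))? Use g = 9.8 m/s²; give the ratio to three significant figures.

3.54

At the bottom, N − mg = mv²/r, so N = m(v²/r + g) and N/(mg) = v²/(rg) + 1 = (17.2)²/(11.9 × 9.8) + 1 = 2.537 + 1 = 3.537.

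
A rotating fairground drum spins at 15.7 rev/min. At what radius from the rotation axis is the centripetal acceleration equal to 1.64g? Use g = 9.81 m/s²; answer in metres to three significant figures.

ω = 15.7 rev/min × 2π/60 = 1.644 rad/s.
a_c = ω²r = 1.64g ⇒ r = 1.64 × 9.81 / (1.644)² = 16.09/2.703 = 5.952 m.

5.95 m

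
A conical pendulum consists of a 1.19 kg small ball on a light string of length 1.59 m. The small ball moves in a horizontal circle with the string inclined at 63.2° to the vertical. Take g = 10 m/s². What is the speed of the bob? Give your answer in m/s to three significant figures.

5.30 m/s

The radius of the circle is r = L sinθ = 1.59 × sin 63.2° = 1.419 m.
Horizontally T sinθ = mv²/r and vertically T cosθ = mg, so tanθ = v²/(rg).
v = √(r g tanθ) = √(1.419 × 10.0 × 1.980) = √28.10 = 5.301 m/s.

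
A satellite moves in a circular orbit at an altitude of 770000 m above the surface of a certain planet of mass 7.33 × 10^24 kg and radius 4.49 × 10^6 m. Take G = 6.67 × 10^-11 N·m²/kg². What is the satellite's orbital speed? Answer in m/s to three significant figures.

Orbital radius r = R + h = 4.49 × 10^6 + 770000 = 5.260 × 10^6 m.
Gravity supplies the centripetal force: G M m / r² = m v² / r, so v = √(GM/r).
v = √(6.67 × 10^-11 × 7.33 × 10^24 / 5.260 × 10^6) = √(9.295 × 10^7) = 9641 m/s.

9640 m/s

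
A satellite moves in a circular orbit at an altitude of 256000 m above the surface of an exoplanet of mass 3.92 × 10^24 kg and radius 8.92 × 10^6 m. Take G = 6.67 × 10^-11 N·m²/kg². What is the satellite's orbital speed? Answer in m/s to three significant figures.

Orbital radius r = R + h = 8.92 × 10^6 + 256000 = 9.176 × 10^6 m.
Gravity supplies the centripetal force: G M m / r² = m v² / r, so v = √(GM/r).
v = √(6.67 × 10^-11 × 3.92 × 10^24 / 9.176 × 10^6) = √(2.849 × 10^7) = 5338 m/s.

5340 m/s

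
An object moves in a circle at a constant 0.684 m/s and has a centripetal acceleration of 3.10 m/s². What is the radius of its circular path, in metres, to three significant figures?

0.151 m

a_c = v²/r ⇒ r = v²/a_c = (0.684)²/3.10 = 0.4679/3.10 = 0.1509 m.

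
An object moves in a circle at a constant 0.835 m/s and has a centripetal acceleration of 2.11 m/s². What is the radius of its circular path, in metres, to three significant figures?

0.330 m

a_c = v²/r ⇒ r = v²/a_c = (0.835)²/2.11 = 0.6972/2.11 = 0.3304 m.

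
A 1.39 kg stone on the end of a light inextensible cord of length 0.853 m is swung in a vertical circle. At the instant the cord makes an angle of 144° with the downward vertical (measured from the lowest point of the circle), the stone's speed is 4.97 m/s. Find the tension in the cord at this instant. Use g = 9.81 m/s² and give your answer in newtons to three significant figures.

Take the radial direction toward the centre of the circle as positive. The component of the weight along the string toward the centre is −mg cos φ (φ measured from the bottom), so Newton's second law along the string gives T − mg cos φ = m v²/r.
cos 144° = -0.8090, so T = m(v²/r + g cos φ) = 1.39 × ((4.97)²/0.853 + 9.81 × -0.8090) = 1.39 × (28.96 + (-7.936)) = 1.39 × 21.02 = 29.22 N.

29.2 N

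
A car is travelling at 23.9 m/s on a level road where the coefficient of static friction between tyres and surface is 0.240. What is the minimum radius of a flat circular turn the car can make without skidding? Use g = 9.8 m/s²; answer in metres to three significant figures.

At the limit, μ_s m g = m v²/r, so r_min = v²/(μ_s g) = (23.9)²/(0.240 × 9.8) = 571.2/2.352 = 242.9 m.

243 m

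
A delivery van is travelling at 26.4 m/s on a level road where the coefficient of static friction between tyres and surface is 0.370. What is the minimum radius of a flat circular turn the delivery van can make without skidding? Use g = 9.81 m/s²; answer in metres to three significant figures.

192 m

At the limit, μ_s m g = m v²/r, so r_min = v²/(μ_s g) = (26.4)²/(0.370 × 9.81) = 697.0/3.630 = 192.0 m.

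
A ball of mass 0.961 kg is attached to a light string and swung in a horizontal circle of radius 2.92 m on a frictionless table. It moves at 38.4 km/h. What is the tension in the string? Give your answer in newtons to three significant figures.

v = 38.4 km/h = 38.4/3.6 = 10.67 m/s.
The tension is the only horizontal force, so it supplies the full centripetal force: T = m v²/r = 0.961 × (10.67)²/2.92 = 0.961 × 113.8/2.92 = 37.45 N.

37.4 N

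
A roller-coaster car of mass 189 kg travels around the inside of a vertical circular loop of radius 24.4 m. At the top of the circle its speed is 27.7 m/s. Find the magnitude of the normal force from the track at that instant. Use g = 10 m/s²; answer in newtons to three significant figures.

4050 N

At the top, both N and the weight mg point inward (toward the centre), so N + mg = mv²/r.
N = m(v²/r − g) = 189 × ((27.7)²/24.4 − 10.0) = 189 × (31.45 − 10.0) = 189 × 21.45 = 4053 N.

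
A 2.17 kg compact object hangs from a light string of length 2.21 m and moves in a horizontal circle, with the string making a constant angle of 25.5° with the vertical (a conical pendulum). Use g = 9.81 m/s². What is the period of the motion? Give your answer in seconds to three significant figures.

r = L sinθ = 0.9514 m. From T sinθ = mω²r and T cosθ = mg: tanθ = ω²r/g, so ω² = g tanθ / r = g/(L cosθ).
ω = √(g/(L cosθ)) = √(9.81/(2.21 × 0.9026)) = √4.918 = 2.218 rad/s.
Period = 2π/ω = 2.833 s.

2.83 s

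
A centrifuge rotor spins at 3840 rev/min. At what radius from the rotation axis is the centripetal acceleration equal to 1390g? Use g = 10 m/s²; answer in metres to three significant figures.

ω = 3840 rev/min × 2π/60 = 402.1 rad/s.
a_c = ω²r = 1390g ⇒ r = 1390 × 10.0 / (402.1)² = 13900/161700 = 0.08596 m.

0.0860 m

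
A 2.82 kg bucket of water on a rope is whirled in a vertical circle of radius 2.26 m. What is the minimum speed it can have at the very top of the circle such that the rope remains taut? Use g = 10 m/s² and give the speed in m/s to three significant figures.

At the top, both weight mg and T point toward the centre: T + mg = mv²/r.
At minimum speed T → 0, so mg = mv_min²/r ⇒ v_min = √(g r) = √(10.0 × 2.26) = 4.754 m/s.

4.75 m/s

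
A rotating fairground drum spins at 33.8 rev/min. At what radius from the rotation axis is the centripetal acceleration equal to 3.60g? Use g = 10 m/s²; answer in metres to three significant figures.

2.87 m

ω = 33.8 rev/min × 2π/60 = 3.540 rad/s.
a_c = ω²r = 3.60g ⇒ r = 3.60 × 10.0 / (3.540)² = 36.00/12.53 = 2.874 m.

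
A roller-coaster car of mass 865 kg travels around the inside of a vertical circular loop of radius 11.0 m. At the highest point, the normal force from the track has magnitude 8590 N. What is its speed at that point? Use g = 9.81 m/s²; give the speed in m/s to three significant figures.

14.7 m/s

At the top, N + mg = mv²/r, so v = √(r(N/m + g)) = √(11.0 × (8590/865 + 9.81)) = √(11.0 × 19.74) = √217.1 = 14.74 m/s.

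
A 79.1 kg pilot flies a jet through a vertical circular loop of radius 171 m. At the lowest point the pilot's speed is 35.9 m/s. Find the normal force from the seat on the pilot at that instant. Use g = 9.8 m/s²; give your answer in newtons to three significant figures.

At the lowest point, N points up (toward the centre) and the weight mg points down (away from the centre), so the net inward force is N − mg = mv²/r.
N = m(v²/r + g) = 79.1 × ((35.9)²/171 + 9.8) = 79.1 × (7.537 + 9.8) = 79.1 × 17.34 = 1371 N.

1370 N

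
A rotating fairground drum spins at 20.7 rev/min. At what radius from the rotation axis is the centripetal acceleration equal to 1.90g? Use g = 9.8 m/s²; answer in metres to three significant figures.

ω = 20.7 rev/min × 2π/60 = 2.168 rad/s.
a_c = ω²r = 1.90g ⇒ r = 1.90 × 9.8 / (2.168)² = 18.62/4.699 = 3.963 m.

3.96 m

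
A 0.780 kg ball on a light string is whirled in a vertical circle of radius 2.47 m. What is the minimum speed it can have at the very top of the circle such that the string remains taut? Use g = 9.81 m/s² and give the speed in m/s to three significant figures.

4.92 m/s

At the highest point the centre is directly below, so both the weight and T act inward: T + mg = mv²/r.
At minimum speed T → 0, so mg = mv_min²/r ⇒ v_min = √(g r) = √(9.81 × 2.47) = 4.922 m/s.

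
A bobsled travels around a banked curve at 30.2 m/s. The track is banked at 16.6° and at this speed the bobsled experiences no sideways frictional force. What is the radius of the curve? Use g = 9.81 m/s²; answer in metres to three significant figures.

Frictionless banking: tanθ = v²/(rg), so r = v²/(g tanθ).
r = (30.2)²/(9.81 × tan 16.6°) = 912.0/(9.81 × 0.2981) = 912.0/2.924 = 311.9 m.

312 m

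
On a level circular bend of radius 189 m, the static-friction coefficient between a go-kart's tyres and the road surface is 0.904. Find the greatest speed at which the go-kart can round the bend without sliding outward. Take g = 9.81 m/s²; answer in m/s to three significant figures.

40.9 m/s

The only inward force on a level bend is static friction, so at the limit f_s = μ_s N = μ_s m g = m v²/r.
Mass cancels: v_max = √(μ_s g r) = √(0.904 × 9.81 × 189) = √1676 = 40.94 m/s.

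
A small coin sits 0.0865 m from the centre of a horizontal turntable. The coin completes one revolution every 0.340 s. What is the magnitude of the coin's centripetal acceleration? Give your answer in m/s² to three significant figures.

29.5 m/s²

v = 2πr/T = 2π × 0.0865/0.340 = 1.599 m/s.
a_c = v²/r = (1.599)²/0.0865 = 2.555/0.0865 = 29.54 m/s².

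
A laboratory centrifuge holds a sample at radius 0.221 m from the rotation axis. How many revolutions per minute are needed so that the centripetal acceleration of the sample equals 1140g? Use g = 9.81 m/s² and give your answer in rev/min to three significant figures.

2150 rev/min

Require ω²r = 1140g, so ω = √(1140 × 9.81/0.221) = 225.0 rad/s.
In rev/min: ω × 60/(2π) = 225.0 × 60/(2π) = 2148 rev/min.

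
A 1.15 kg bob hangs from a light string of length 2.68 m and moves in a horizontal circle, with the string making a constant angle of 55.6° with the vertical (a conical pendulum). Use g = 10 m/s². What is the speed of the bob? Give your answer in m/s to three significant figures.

The radius of the circle is r = L sinθ = 2.68 × sin 55.6° = 2.211 m.
Horizontally T sinθ = mv²/r and vertically T cosθ = mg, so tanθ = v²/(rg).
v = √(r g tanθ) = √(2.211 × 10.0 × 1.460) = √32.30 = 5.683 m/s.

5.68 m/s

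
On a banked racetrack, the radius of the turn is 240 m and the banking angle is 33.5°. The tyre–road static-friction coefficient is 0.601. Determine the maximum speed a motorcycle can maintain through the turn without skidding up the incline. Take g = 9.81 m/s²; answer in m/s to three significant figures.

At the maximum speed, friction acts down the slope at its limiting value f = μN. Radially (horizontal, toward centre): N sinθ + μN cosθ = mv²/r. Vertically: N cosθ − μN sinθ = mg.
Dividing: v² = r g (sinθ + μcosθ)/(cosθ − μsinθ).
sinθ + μcosθ = 0.5519 + 0.601×0.8339 = 1.053; cosθ − μsinθ = 0.8339 − 0.601×0.5519 = 0.5022.
v² = 240 × 9.81 × 1.053/0.5022 = 4937 m²/s², so v = 70.27 m/s.

70.3 m/s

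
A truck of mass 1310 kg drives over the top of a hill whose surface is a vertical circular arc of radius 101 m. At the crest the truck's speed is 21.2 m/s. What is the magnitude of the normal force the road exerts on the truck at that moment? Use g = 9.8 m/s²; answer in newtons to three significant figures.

At the crest the centripetal acceleration points downward (toward the centre of the arc), so mg − N = mv²/r.
N = m(g − v²/r) = 1310 × (9.8 − (21.2)²/101) = 1310 × (9.8 − 4.450) = 1310 × 5.350 = 7009 N.

7010 N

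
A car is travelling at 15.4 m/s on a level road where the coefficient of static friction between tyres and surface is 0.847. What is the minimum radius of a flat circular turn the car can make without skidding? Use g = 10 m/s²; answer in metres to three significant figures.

28.0 m

At the limit, μ_s m g = m v²/r, so r_min = v²/(μ_s g) = (15.4)²/(0.847 × 10.0) = 237.2/8.470 = 28.00 m.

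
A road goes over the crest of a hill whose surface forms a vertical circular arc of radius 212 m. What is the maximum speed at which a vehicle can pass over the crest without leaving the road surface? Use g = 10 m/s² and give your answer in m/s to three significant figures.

46.0 m/s

At the crest the centre of the circle is below the vehicle, so the net downward (centripetal) force is mg − N = mv²/r.
The vehicle leaves the road when N → 0, giving v_max = √(g r) = √(10.0 × 212) = 46.04 m/s.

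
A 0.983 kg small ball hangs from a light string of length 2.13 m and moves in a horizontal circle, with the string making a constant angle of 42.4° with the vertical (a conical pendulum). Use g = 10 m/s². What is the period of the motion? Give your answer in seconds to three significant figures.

2.49 s

r = L sinθ = 1.436 m. From T sinθ = mω²r and T cosθ = mg: tanθ = ω²r/g, so ω² = g tanθ / r = g/(L cosθ).
ω = √(g/(L cosθ)) = √(10.0/(2.13 × 0.7385)) = √6.358 = 2.521 rad/s.
Period = 2π/ω = 2.492 s.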